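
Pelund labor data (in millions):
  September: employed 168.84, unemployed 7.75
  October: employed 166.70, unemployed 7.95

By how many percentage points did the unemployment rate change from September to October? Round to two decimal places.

September: labor force = 168.84 + 7.75 = 176.59; u = 7.75/176.59 = 4.39%.
October: labor force = 166.70 + 7.95 = 174.65; u = 7.95/174.65 = 4.55%.
Change = 4.55% − 4.39% = +0.16 pp.

The unemployment rate changed by +0.16 percentage points.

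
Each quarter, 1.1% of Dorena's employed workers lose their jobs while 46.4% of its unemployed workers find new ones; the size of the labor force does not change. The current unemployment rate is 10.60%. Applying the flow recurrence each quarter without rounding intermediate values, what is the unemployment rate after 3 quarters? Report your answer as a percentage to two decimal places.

With a fixed labor force, u_{t+1} = u_t + s·(1−u_t) − f·u_t = u_t·(1−s−f) + s.
Here 1−s−f = 0.525 and s = 0.011.
u_1 = 0.106000 × 0.525 + 0.011 = 0.066650.
u_2 = 0.066650 × 0.525 + 0.011 = 0.045991.
u_3 = 0.045991 × 0.525 + 0.011 = 0.035145.

Unemployment rate after three quarters ≈ 3.51%.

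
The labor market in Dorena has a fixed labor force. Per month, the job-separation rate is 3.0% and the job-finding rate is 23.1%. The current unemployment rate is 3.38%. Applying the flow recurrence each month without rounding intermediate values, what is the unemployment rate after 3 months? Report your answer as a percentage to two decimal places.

Unemployment rate after three months ≈ 8.22%.

With a fixed labor force, u_{t+1} = u_t + s·(1−u_t) − f·u_t = u_t·(1−s−f) + s.
Here 1−s−f = 0.739 and s = 0.030.
u_1 = 0.033800 × 0.739 + 0.030 = 0.054978.
u_2 = 0.054978 × 0.739 + 0.030 = 0.070629.
u_3 = 0.070629 × 0.739 + 0.030 = 0.082195.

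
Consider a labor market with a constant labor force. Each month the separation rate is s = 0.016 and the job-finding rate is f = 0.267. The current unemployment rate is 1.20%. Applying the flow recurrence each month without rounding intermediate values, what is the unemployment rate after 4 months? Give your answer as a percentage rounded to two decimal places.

With a fixed labor force, u_{t+1} = u_t + s·(1−u_t) − f·u_t = u_t·(1−s−f) + s.
Here 1−s−f = 0.717 and s = 0.016.
u_1 = 0.012000 × 0.717 + 0.016 = 0.024604.
u_2 = 0.024604 × 0.717 + 0.016 = 0.033641.
u_3 = 0.033641 × 0.717 + 0.016 = 0.040121.
u_4 = 0.040121 × 0.717 + 0.016 = 0.044767.

Unemployment rate after four months ≈ 4.48%.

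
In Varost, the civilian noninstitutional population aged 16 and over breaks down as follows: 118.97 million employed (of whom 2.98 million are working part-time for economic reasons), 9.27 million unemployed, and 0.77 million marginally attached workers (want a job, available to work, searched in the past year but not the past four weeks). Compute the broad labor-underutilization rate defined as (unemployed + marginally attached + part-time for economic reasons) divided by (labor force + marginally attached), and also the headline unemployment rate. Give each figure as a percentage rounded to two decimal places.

Broad underutilization rate ≈ 10.09%; headline unemployment rate ≈ 7.23%.

Labor force = 118.97 + 9.27 = 128.24 million.
Numerator = 9.27 + 0.77 + 2.98 = 13.02 million.
Denominator = 128.24 + 0.77 = 129.01 million.
Broad rate = 13.02 / 129.01 = 10.09%.
Headline unemployment rate = 9.27 / 128.24 = 7.23%.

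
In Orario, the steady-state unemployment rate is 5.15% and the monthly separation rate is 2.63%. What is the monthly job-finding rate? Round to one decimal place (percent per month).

Job-finding rate ≈ 48.4% per month.

From u* = s/(s+f): f = s·(1−u)/u.
f = 2.63 × (1 − 0.0515) / 0.0515 = 2.4946 / 0.0515 ≈ 48.4% per month.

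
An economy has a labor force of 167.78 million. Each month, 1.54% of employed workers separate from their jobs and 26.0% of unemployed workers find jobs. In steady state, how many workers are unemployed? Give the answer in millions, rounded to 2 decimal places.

About 9.38 million are unemployed in steady state.

Steady-state unemployment rate u* = s/(s+f) = 1.54/(1.54+26.0) = 0.055919.
Unemployed = u* × labor force = 0.055919 × 167.78 ≈ 9.38 million.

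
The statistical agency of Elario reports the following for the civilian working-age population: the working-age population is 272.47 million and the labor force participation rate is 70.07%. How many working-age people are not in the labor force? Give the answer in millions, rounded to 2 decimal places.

Share not in the labor force = 1 − 0.7007 = 0.2993.
Not in labor force = 0.2993 × 272.47 ≈ 81.55 million.

About 81.55 million are not in the labor force.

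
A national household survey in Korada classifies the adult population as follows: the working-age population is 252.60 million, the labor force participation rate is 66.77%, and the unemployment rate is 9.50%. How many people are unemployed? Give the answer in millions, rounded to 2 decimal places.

Labor force = 0.6677 × 252.60 = 168.66 million.
Unemployed = 0.0950 × 168.66 ≈ 16.02 million.

About 16.02 million are unemployed.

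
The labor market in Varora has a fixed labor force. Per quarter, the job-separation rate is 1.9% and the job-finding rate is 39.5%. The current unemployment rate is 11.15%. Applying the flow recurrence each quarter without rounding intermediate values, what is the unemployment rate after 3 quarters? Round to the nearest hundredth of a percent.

Unemployment rate after three quarters ≈ 5.91%.

With a fixed labor force, u_{t+1} = u_t + s·(1−u_t) − f·u_t = u_t·(1−s−f) + s.
Here 1−s−f = 0.586 and s = 0.019.
u_1 = 0.111500 × 0.586 + 0.019 = 0.084339.
u_2 = 0.084339 × 0.586 + 0.019 = 0.068423.
u_3 = 0.068423 × 0.586 + 0.019 = 0.059096.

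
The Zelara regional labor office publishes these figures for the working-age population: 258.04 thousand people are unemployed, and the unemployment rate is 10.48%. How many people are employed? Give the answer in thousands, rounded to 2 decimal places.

Labor force = U / u = 258.04 / 0.1048 ≈ 2,462.21 thousand.
Employed = labor force − unemployed = 2,462.21 − 258.04 = 2,204.17 thousand.

About 2,204.17 thousand are employed.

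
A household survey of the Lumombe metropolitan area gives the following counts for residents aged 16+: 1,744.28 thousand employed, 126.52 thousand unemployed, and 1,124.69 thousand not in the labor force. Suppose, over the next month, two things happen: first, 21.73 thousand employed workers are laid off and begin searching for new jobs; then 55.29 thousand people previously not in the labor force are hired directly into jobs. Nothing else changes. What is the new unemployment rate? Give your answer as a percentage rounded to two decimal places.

New unemployment rate ≈ 7.70%.

Initially, labor force = 1,744.28 + 126.52 = 1,870.80 thousand, so u = 126.52/1,870.80 = 6.76%.
After the first change, employed falls and unemployed rises by 21.73; labor force unchanged → E = 1,722.55, U = 148.25, labor force = 1,870.80 thousand.
After the second change, employed and labor force both rise by 55.29; unemployed unchanged → E = 1,777.84, U = 148.25, labor force = 1,926.09 thousand.
New unemployment rate = 148.25 / 1,926.09 = 7.70%.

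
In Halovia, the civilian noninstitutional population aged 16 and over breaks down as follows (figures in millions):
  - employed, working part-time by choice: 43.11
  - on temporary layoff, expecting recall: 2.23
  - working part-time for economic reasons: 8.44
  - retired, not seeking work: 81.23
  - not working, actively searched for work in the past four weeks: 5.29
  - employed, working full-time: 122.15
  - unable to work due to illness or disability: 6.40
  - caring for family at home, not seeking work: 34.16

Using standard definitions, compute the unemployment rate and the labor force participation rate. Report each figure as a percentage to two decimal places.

Employed = 43.11 + 8.44 + 122.15 = 173.70 million (anyone who worked, including part-time for economic reasons, counts as employed).
Unemployed = 2.23 + 5.29 = 7.52 million (jobless and actively searching, or on temporary layoff).
Labor force = 173.70 + 7.52 = 181.22 million.
Not in labor force = 81.23 + 6.40 + 34.16 = 121.79 million (those not working and not actively searching are outside the labor force).
Civilian working-age population = 181.22 + 121.79 = 303.01 million.
Unemployment rate = 7.52 / 181.22 = 4.15%.
Labor force participation rate = 181.22 / 303.01 = 59.81%.

Unemployment rate ≈ 4.15%; labor force participation rate ≈ 59.81%.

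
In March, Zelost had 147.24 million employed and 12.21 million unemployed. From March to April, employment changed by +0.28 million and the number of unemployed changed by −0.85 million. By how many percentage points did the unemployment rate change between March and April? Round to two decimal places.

March: labor force = 147.24 + 12.21 = 159.45; u = 12.21/159.45 = 7.66%.
April: labor force = 147.52 + 11.36 = 158.88; u = 11.36/158.88 = 7.15%.
Change = 7.15% − 7.66% = −0.51 pp.

The unemployment rate changed by −0.51 percentage points.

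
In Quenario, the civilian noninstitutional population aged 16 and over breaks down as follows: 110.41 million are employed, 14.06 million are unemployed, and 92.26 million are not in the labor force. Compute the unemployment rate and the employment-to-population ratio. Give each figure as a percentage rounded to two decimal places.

Labor force = employed + unemployed = 110.41 + 14.06 = 124.47 million.
Working-age population = 124.47 + 92.26 = 216.73 million.
Unemployment rate = 14.06 / 124.47 = 11.30%.
Employment-population ratio = 110.41 / 216.73 = 50.94%.

Unemployment rate ≈ 11.30%; employment-population ratio ≈ 50.94%.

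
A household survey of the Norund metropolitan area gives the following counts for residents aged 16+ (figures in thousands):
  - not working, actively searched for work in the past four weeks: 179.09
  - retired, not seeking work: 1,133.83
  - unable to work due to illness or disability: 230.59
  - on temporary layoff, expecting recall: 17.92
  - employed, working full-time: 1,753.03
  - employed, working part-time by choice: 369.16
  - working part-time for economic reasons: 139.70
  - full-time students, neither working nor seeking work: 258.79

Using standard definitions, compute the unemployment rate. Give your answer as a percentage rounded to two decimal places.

Employed = 1,753.03 + 369.16 + 139.70 = 2,261.89 thousand (anyone who worked, including part-time for economic reasons, counts as employed).
Unemployed = 179.09 + 17.92 = 197.01 thousand (jobless and actively searching, or on temporary layoff).
Labor force = 2,261.89 + 197.01 = 2,458.90 thousand.
Unemployment rate = 197.01 / 2,458.90 = 8.01%.

Unemployment rate ≈ 8.01%.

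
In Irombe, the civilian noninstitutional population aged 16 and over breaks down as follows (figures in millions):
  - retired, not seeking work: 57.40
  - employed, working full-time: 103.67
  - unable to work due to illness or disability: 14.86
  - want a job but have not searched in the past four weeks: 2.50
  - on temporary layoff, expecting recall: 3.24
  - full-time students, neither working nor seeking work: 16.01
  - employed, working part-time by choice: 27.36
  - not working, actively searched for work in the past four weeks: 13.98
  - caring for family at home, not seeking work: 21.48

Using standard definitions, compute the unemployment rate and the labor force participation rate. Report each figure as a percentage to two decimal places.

Unemployment rate ≈ 11.62%; labor force participation rate ≈ 56.91%.

Employed = 103.67 + 27.36 = 131.03 million.
Unemployed = 3.24 + 13.98 = 17.22 million (jobless and actively searching, or on temporary layoff).
Labor force = 131.03 + 17.22 = 148.25 million.
Not in labor force = 57.40 + 14.86 + 2.50 + 16.01 + 21.48 = 112.25 million (those not working and not actively searching are outside the labor force — including those who want a job but have given up searching).
Civilian working-age population = 148.25 + 112.25 = 260.50 million.
Unemployment rate = 17.22 / 148.25 = 11.62%.
Labor force participation rate = 148.25 / 260.50 = 56.91%.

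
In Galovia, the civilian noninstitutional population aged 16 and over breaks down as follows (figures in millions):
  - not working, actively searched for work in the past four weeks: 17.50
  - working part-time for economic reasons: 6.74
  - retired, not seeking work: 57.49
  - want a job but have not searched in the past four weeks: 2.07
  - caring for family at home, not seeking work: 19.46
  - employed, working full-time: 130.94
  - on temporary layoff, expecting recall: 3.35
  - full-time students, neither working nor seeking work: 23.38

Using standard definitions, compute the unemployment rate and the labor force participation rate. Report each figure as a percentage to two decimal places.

Unemployment rate ≈ 13.15%; labor force participation rate ≈ 60.76%.

Employed = 6.74 + 130.94 = 137.68 million (anyone who worked, including part-time for economic reasons, counts as employed).
Unemployed = 17.50 + 3.35 = 20.85 million (jobless and actively searching, or on temporary layoff).
Labor force = 137.68 + 20.85 = 158.53 million.
Not in labor force = 57.49 + 2.07 + 19.46 + 23.38 = 102.40 million (those not working and not actively searching are outside the labor force — including those who want a job but have given up searching).
Civilian working-age population = 158.53 + 102.40 = 260.93 million.
Unemployment rate = 20.85 / 158.53 = 13.15%.
Labor force participation rate = 158.53 / 260.93 = 60.76%.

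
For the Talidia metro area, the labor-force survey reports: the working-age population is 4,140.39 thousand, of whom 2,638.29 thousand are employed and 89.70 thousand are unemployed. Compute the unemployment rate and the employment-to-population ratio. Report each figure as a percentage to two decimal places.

Unemployment rate ≈ 3.29%; employment-population ratio ≈ 63.72%.

Labor force = employed + unemployed = 2,638.29 + 89.70 = 2,727.99 thousand.
Unemployment rate = 89.70 / 2,727.99 = 3.29%.
Employment-population ratio = 2,638.29 / 4,140.39 = 63.72%.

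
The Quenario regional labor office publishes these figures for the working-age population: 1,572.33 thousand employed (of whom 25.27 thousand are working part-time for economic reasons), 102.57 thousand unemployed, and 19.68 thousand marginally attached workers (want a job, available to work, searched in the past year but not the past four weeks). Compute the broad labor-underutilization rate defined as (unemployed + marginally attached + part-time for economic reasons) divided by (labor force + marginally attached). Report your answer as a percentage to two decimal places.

Labor force = 1,572.33 + 102.57 = 1,674.90 thousand.
Numerator = 102.57 + 19.68 + 25.27 = 147.52 thousand.
Denominator = 1,674.90 + 19.68 = 1,694.58 thousand.
Broad rate = 147.52 / 1,694.58 = 8.71%.

Broad underutilization rate ≈ 8.71%.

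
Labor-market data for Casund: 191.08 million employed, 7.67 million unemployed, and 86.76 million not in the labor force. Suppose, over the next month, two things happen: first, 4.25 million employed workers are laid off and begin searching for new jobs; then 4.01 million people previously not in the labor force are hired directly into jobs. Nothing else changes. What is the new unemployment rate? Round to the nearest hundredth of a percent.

New unemployment rate ≈ 5.88%.

Initially, labor force = 191.08 + 7.67 = 198.75 million, so u = 7.67/198.75 = 3.86%.
After the first change, employed falls and unemployed rises by 4.25; labor force unchanged → E = 186.83, U = 11.92, labor force = 198.75 million.
After the second change, employed and labor force both rise by 4.01; unemployed unchanged → E = 190.84, U = 11.92, labor force = 202.76 million.
New unemployment rate = 11.92 / 202.76 = 5.88%.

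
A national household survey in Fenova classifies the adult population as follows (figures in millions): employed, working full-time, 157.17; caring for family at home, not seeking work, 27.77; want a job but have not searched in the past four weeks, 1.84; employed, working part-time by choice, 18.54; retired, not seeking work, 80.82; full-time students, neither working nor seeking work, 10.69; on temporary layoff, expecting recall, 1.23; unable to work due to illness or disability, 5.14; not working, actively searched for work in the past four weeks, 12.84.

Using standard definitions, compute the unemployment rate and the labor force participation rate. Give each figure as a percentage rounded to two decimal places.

Employed = 157.17 + 18.54 = 175.71 million.
Unemployed = 1.23 + 12.84 = 14.07 million (jobless and actively searching, or on temporary layoff).
Labor force = 175.71 + 14.07 = 189.78 million.
Not in labor force = 27.77 + 1.84 + 80.82 + 10.69 + 5.14 = 126.26 million (those not working and not actively searching are outside the labor force — including those who want a job but have given up searching).
Civilian working-age population = 189.78 + 126.26 = 316.04 million.
Unemployment rate = 14.07 / 189.78 = 7.41%.
Labor force participation rate = 189.78 / 316.04 = 60.05%.

Unemployment rate ≈ 7.41%; labor force participation rate ≈ 60.05%.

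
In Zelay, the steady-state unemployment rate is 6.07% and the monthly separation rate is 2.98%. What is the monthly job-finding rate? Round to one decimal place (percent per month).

From u* = s/(s+f): f = s·(1−u)/u.
f = 2.98 × (1 − 0.0607) / 0.0607 = 2.7991 / 0.0607 ≈ 46.1% per month.

Job-finding rate ≈ 46.1% per month.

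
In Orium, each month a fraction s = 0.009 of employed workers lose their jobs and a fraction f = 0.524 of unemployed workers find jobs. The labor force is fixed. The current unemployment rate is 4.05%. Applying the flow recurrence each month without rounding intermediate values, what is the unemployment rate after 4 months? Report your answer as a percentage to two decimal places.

With a fixed labor force, u_{t+1} = u_t + s·(1−u_t) − f·u_t = u_t·(1−s−f) + s.
Here 1−s−f = 0.467 and s = 0.009.
u_1 = 0.040500 × 0.467 + 0.009 = 0.027914.
u_2 = 0.027914 × 0.467 + 0.009 = 0.022036.
u_3 = 0.022036 × 0.467 + 0.009 = 0.019291.
u_4 = 0.019291 × 0.467 + 0.009 = 0.018009.

Unemployment rate after four months ≈ 1.80%.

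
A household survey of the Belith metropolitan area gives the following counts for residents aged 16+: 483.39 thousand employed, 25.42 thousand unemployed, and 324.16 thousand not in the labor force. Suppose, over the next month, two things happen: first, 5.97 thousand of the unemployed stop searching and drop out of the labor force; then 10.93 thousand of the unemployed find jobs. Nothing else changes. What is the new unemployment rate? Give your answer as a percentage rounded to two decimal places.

Initially, labor force = 483.39 + 25.42 = 508.81 thousand, so u = 25.42/508.81 = 5.00%.
After the first change, unemployed and labor force both fall by 5.97 → E = 483.39, U = 19.45, labor force = 502.84 thousand.
After the second change, unemployed falls and employed rises by 10.93; labor force unchanged → E = 494.32, U = 8.52, labor force = 502.84 thousand.
New unemployment rate = 8.52 / 502.84 = 1.69%.

New unemployment rate ≈ 1.69%.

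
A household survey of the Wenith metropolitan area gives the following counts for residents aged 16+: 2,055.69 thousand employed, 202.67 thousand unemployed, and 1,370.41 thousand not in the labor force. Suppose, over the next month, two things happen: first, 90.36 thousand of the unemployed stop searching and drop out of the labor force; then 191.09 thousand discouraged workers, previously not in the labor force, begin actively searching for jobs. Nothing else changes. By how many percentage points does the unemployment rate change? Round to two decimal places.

Initially, labor force = 2,055.69 + 202.67 = 2,258.36 thousand, so u = 202.67/2,258.36 = 8.97%.
After the first change, unemployed and labor force both fall by 90.36 → E = 2,055.69, U = 112.31, labor force = 2,168.00 thousand.
After the second change, unemployed and labor force both rise by 191.09 → E = 2,055.69, U = 303.40, labor force = 2,359.09 thousand.
New unemployment rate = 303.40 / 2,359.09 = 12.86%.
Change = 12.86% − 8.97% = +3.89 percentage points.

The unemployment rate changes by +3.89 percentage points.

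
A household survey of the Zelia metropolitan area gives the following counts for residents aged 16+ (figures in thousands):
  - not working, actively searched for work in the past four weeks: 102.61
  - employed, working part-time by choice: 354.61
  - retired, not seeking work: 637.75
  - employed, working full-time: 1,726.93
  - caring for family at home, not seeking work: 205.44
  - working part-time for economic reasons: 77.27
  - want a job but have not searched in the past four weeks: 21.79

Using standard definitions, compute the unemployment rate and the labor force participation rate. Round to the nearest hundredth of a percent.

Employed = 354.61 + 1,726.93 + 77.27 = 2,158.81 thousand (anyone who worked, including part-time for economic reasons, counts as employed).
Unemployed = 102.61 thousand.
Labor force = 2,158.81 + 102.61 = 2,261.42 thousand.
Not in labor force = 637.75 + 205.44 + 21.79 = 864.98 thousand (those not working and not actively searching are outside the labor force — including those who want a job but have given up searching).
Civilian working-age population = 2,261.42 + 864.98 = 3,126.40 thousand.
Unemployment rate = 102.61 / 2,261.42 = 4.54%.
Labor force participation rate = 2,261.42 / 3,126.40 = 72.33%.

Unemployment rate ≈ 4.54%; labor force participation rate ≈ 72.33%.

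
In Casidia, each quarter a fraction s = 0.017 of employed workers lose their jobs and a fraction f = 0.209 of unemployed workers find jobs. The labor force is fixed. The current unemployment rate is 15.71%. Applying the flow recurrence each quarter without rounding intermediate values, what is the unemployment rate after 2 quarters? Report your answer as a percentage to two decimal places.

With a fixed labor force, u_{t+1} = u_t + s·(1−u_t) − f·u_t = u_t·(1−s−f) + s.
Here 1−s−f = 0.774 and s = 0.017.
u_1 = 0.157100 × 0.774 + 0.017 = 0.138595.
u_2 = 0.138595 × 0.774 + 0.017 = 0.124273.

Unemployment rate after two quarters ≈ 12.43%.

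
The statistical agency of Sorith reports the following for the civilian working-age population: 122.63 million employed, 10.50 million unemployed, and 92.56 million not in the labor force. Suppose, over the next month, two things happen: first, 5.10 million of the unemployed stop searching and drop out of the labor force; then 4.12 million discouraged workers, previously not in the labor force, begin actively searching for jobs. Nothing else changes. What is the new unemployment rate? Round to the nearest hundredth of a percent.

Initially, labor force = 122.63 + 10.50 = 133.13 million, so u = 10.50/133.13 = 7.89%.
After the first change, unemployed and labor force both fall by 5.10 → E = 122.63, U = 5.40, labor force = 128.03 million.
After the second change, unemployed and labor force both rise by 4.12 → E = 122.63, U = 9.52, labor force = 132.15 million.
New unemployment rate = 9.52 / 132.15 = 7.20%.

New unemployment rate ≈ 7.20%.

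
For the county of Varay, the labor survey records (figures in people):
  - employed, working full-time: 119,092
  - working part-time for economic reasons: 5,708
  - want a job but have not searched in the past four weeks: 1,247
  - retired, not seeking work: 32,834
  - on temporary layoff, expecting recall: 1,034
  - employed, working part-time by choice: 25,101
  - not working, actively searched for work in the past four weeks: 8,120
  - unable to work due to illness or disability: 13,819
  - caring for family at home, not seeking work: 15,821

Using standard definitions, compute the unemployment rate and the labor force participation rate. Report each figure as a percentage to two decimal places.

Employed = 119,092 + 5,708 + 25,101 = 149,901 (anyone who worked, including part-time for economic reasons, counts as employed).
Unemployed = 1,034 + 8,120 = 9,154 (jobless and actively searching, or on temporary layoff).
Labor force = 149,901 + 9,154 = 159,055.
Not in labor force = 1,247 + 32,834 + 13,819 + 15,821 = 63,721 (those not working and not actively searching are outside the labor force — including those who want a job but have given up searching).
Civilian working-age population = 159,055 + 63,721 = 222,776.
Unemployment rate = 9,154 / 159,055 = 5.76%.
Labor force participation rate = 159,055 / 222,776 = 71.40%.

Unemployment rate ≈ 5.76%; labor force participation rate ≈ 71.40%.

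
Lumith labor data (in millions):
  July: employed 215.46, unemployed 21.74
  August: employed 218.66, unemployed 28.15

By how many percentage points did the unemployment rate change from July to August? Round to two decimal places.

The unemployment rate changed by +2.24 percentage points.

July: labor force = 215.46 + 21.74 = 237.20; u = 21.74/237.20 = 9.17%.
August: labor force = 218.66 + 28.15 = 246.81; u = 28.15/246.81 = 11.41%.
Change = 11.41% − 9.17% = +2.24 pp.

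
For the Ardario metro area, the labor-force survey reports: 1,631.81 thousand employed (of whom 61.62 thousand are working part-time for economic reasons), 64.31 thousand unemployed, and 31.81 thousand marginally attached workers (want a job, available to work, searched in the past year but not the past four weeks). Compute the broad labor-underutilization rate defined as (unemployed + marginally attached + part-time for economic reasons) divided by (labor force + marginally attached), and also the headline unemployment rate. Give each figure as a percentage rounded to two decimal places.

Labor force = 1,631.81 + 64.31 = 1,696.12 thousand.
Numerator = 64.31 + 31.81 + 61.62 = 157.74 thousand.
Denominator = 1,696.12 + 31.81 = 1,727.93 thousand.
Broad rate = 157.74 / 1,727.93 = 9.13%.
Headline unemployment rate = 64.31 / 1,696.12 = 3.79%.

Broad underutilization rate ≈ 9.13%; headline unemployment rate ≈ 3.79%.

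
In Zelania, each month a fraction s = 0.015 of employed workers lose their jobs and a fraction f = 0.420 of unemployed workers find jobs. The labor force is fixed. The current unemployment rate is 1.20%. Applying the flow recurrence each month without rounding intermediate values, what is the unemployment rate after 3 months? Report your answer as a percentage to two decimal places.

With a fixed labor force, u_{t+1} = u_t + s·(1−u_t) − f·u_t = u_t·(1−s−f) + s.
Here 1−s−f = 0.565 and s = 0.015.
u_1 = 0.012000 × 0.565 + 0.015 = 0.021780.
u_2 = 0.021780 × 0.565 + 0.015 = 0.027306.
u_3 = 0.027306 × 0.565 + 0.015 = 0.030428.

Unemployment rate after three months ≈ 3.04%.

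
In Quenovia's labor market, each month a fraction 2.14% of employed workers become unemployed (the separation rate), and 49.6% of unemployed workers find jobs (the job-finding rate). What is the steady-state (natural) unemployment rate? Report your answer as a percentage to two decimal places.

At steady state the flows balance: s·E = f·U, so U/(E+U) = s/(s+f).
u* = 2.14 / (2.14 + 49.6) = 2.14 / 51.74 = 4.14%.

Steady-state unemployment rate ≈ 4.14%.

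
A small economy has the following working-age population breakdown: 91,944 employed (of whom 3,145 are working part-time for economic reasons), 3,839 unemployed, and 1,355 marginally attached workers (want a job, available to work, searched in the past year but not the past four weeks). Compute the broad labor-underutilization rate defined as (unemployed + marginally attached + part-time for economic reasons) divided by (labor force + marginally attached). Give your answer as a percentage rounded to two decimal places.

Broad underutilization rate ≈ 8.58%.

Labor force = 91,944 + 3,839 = 95,783.
Numerator = 3,839 + 1,355 + 3,145 = 8,339.
Denominator = 95,783 + 1,355 = 97,138.
Broad rate = 8,339 / 97,138 = 8.58%.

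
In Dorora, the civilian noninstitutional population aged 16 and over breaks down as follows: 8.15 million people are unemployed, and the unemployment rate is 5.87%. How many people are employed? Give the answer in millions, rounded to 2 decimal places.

About 130.69 million are employed.

Labor force = U / u = 8.15 / 0.0587 ≈ 138.84 million.
Employed = labor force − unemployed = 138.84 − 8.15 = 130.69 million.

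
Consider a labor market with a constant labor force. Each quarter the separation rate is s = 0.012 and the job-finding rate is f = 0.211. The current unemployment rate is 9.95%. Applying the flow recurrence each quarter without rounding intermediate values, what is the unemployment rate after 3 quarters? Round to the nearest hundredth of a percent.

With a fixed labor force, u_{t+1} = u_t + s·(1−u_t) − f·u_t = u_t·(1−s−f) + s.
Here 1−s−f = 0.777 and s = 0.012.
u_1 = 0.099500 × 0.777 + 0.012 = 0.089312.
u_2 = 0.089312 × 0.777 + 0.012 = 0.081395.
u_3 = 0.081395 × 0.777 + 0.012 = 0.075244.

Unemployment rate after three quarters ≈ 7.52%.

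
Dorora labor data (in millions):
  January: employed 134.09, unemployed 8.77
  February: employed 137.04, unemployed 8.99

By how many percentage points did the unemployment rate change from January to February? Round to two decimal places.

January: labor force = 134.09 + 8.77 = 142.86; u = 8.77/142.86 = 6.14%.
February: labor force = 137.04 + 8.99 = 146.03; u = 8.99/146.03 = 6.16%.
Change = 6.16% − 6.14% = +0.02 pp.

The unemployment rate changed by +0.02 percentage points.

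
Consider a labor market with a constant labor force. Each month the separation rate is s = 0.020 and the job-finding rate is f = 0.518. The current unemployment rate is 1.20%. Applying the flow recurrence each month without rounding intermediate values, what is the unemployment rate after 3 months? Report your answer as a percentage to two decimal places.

With a fixed labor force, u_{t+1} = u_t + s·(1−u_t) − f·u_t = u_t·(1−s−f) + s.
Here 1−s−f = 0.462 and s = 0.020.
u_1 = 0.012000 × 0.462 + 0.020 = 0.025544.
u_2 = 0.025544 × 0.462 + 0.020 = 0.031801.
u_3 = 0.031801 × 0.462 + 0.020 = 0.034692.

Unemployment rate after three months ≈ 3.47%.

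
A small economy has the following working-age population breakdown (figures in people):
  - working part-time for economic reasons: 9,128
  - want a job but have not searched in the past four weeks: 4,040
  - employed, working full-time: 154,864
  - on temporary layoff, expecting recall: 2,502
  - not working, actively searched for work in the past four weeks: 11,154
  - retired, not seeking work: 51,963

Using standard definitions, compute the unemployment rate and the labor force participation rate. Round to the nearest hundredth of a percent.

Unemployment rate ≈ 7.69%; labor force participation rate ≈ 76.03%.

Employed = 9,128 + 154,864 = 163,992 (anyone who worked, including part-time for economic reasons, counts as employed).
Unemployed = 2,502 + 11,154 = 13,656 (jobless and actively searching, or on temporary layoff).
Labor force = 163,992 + 13,656 = 177,648.
Not in labor force = 4,040 + 51,963 = 56,003 (those not working and not actively searching are outside the labor force — including those who want a job but have given up searching).
Civilian working-age population = 177,648 + 56,003 = 233,651.
Unemployment rate = 13,656 / 177,648 = 7.69%.
Labor force participation rate = 177,648 / 233,651 = 76.03%.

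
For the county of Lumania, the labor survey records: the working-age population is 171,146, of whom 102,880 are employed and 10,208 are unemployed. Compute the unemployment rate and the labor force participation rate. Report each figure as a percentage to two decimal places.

Unemployment rate ≈ 9.03%; labor force participation rate ≈ 66.08%.

Labor force = employed + unemployed = 102,880 + 10,208 = 113,088.
Unemployment rate = 10,208 / 113,088 = 9.03%.
Labor force participation rate = 113,088 / 171,146 = 66.08%.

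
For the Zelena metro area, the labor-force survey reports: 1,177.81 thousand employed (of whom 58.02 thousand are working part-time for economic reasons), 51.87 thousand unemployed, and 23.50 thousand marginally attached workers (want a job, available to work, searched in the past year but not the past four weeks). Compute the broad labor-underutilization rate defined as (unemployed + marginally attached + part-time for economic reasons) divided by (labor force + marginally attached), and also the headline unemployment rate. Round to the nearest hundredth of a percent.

Broad underutilization rate ≈ 10.64%; headline unemployment rate ≈ 4.22%.

Labor force = 1,177.81 + 51.87 = 1,229.68 thousand.
Numerator = 51.87 + 23.50 + 58.02 = 133.39 thousand.
Denominator = 1,229.68 + 23.50 = 1,253.18 thousand.
Broad rate = 133.39 / 1,253.18 = 10.64%.
Headline unemployment rate = 51.87 / 1,229.68 = 4.22%.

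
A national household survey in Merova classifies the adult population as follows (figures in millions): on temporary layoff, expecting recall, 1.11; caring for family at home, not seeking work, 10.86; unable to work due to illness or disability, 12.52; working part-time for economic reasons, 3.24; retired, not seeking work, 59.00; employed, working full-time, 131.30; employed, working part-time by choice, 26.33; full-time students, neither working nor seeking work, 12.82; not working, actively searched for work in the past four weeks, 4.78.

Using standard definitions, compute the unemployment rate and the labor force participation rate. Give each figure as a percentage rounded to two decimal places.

Employed = 3.24 + 131.30 + 26.33 = 160.87 million (anyone who worked, including part-time for economic reasons, counts as employed).
Unemployed = 1.11 + 4.78 = 5.89 million (jobless and actively searching, or on temporary layoff).
Labor force = 160.87 + 5.89 = 166.76 million.
Not in labor force = 10.86 + 12.52 + 59.00 + 12.82 = 95.20 million (those not working and not actively searching are outside the labor force).
Civilian working-age population = 166.76 + 95.20 = 261.96 million.
Unemployment rate = 5.89 / 166.76 = 3.53%.
Labor force participation rate = 166.76 / 261.96 = 63.66%.

Unemployment rate ≈ 3.53%; labor force participation rate ≈ 63.66%.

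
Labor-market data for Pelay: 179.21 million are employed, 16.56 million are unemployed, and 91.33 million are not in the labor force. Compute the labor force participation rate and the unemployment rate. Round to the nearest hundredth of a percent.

Labor force = employed + unemployed = 179.21 + 16.56 = 195.77 million.
Working-age population = 195.77 + 91.33 = 287.10 million.
Unemployment rate = 16.56 / 195.77 = 8.46%.
Labor force participation rate = 195.77 / 287.10 = 68.19%.

Labor force participation rate ≈ 68.19%; unemployment rate ≈ 8.46%.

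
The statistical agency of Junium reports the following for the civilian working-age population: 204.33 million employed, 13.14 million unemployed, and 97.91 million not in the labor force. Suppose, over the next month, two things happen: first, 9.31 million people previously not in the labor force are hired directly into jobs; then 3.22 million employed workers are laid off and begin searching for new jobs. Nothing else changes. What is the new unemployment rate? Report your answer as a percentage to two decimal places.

New unemployment rate ≈ 7.21%.

Initially, labor force = 204.33 + 13.14 = 217.47 million, so u = 13.14/217.47 = 6.04%.
After the first change, employed and labor force both rise by 9.31; unemployed unchanged → E = 213.64, U = 13.14, labor force = 226.78 million.
After the second change, employed falls and unemployed rises by 3.22; labor force unchanged → E = 210.42, U = 16.36, labor force = 226.78 million.
New unemployment rate = 16.36 / 226.78 = 7.21%.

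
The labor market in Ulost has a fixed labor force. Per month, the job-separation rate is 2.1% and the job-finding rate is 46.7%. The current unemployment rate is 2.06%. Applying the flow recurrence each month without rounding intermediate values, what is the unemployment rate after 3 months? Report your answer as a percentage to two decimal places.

With a fixed labor force, u_{t+1} = u_t + s·(1−u_t) − f·u_t = u_t·(1−s−f) + s.
Here 1−s−f = 0.512 and s = 0.021.
u_1 = 0.020600 × 0.512 + 0.021 = 0.031547.
u_2 = 0.031547 × 0.512 + 0.021 = 0.037152.
u_3 = 0.037152 × 0.512 + 0.021 = 0.040022.

Unemployment rate after three months ≈ 4.00%.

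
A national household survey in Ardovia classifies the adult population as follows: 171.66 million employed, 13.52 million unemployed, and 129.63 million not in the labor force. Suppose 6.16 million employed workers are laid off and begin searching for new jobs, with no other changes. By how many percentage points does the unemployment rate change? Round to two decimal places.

The unemployment rate changes by +3.33 percentage points.

Initially, labor force = 171.66 + 13.52 = 185.18 million, so u = 13.52/185.18 = 7.30%.
After the change, employed falls and unemployed rises by 6.16; labor force unchanged → E = 165.50, U = 19.68, labor force = 185.18 million.
New unemployment rate = 19.68 / 185.18 = 10.63%.
Change = 10.63% − 7.30% = +3.33 percentage points.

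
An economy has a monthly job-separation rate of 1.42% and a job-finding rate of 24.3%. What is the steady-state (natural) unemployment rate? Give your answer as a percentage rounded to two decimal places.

At steady state the flows balance: s·E = f·U, so U/(E+U) = s/(s+f).
u* = 1.42 / (1.42 + 24.3) = 1.42 / 25.72 = 5.52%.

Steady-state unemployment rate ≈ 5.52%.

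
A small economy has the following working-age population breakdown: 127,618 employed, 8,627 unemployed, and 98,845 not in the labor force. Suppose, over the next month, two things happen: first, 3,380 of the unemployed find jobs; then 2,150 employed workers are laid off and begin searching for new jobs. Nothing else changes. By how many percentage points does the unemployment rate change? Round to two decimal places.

Initially, labor force = 127,618 + 8,627 = 136,245, so u = 8,627/136,245 = 6.33%.
After the first change, unemployed falls and employed rises by 3,380; labor force unchanged → E = 130,998, U = 5,247, labor force = 136,245.
After the second change, employed falls and unemployed rises by 2,150; labor force unchanged → E = 128,848, U = 7,397, labor force = 136,245.
New unemployment rate = 7,397 / 136,245 = 5.43%.
Change = 5.43% − 6.33% = −0.90 percentage points.

The unemployment rate changes by −0.90 percentage points.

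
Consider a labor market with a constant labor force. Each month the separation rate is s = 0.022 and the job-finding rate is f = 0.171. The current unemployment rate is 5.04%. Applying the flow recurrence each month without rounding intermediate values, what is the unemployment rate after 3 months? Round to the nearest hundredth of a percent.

With a fixed labor force, u_{t+1} = u_t + s·(1−u_t) − f·u_t = u_t·(1−s−f) + s.
Here 1−s−f = 0.807 and s = 0.022.
u_1 = 0.050400 × 0.807 + 0.022 = 0.062673.
u_2 = 0.062673 × 0.807 + 0.022 = 0.072577.
u_3 = 0.072577 × 0.807 + 0.022 = 0.080570.

Unemployment rate after three months ≈ 8.06%.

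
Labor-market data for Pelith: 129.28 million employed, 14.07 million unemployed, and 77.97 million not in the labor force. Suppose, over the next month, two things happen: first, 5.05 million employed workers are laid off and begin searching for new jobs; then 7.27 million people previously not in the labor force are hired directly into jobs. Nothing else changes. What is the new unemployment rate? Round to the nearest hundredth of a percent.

New unemployment rate ≈ 12.69%.

Initially, labor force = 129.28 + 14.07 = 143.35 million, so u = 14.07/143.35 = 9.82%.
After the first change, employed falls and unemployed rises by 5.05; labor force unchanged → E = 124.23, U = 19.12, labor force = 143.35 million.
After the second change, employed and labor force both rise by 7.27; unemployed unchanged → E = 131.50, U = 19.12, labor force = 150.62 million.
New unemployment rate = 19.12 / 150.62 = 12.69%.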